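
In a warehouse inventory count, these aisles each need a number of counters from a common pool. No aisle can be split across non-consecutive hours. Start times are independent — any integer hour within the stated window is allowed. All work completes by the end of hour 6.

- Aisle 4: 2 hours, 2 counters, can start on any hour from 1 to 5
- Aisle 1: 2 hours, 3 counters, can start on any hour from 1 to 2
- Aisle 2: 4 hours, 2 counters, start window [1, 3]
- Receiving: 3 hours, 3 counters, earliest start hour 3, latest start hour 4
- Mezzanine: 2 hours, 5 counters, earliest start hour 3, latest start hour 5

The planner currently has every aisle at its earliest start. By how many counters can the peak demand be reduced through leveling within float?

2

Early-start peak: h1:7  h2:7  h3:10  h4:10  h5:3  h6:0 ⇒ 10.
Leveled (Aisle 4@1, Aisle 1@1, Aisle 2@1, Receiving@3, Mezzanine@5): h1:7  h2:7  h3:5  h4:5  h5:8  h6:5 ⇒ 8.
Reduction 10 − 8 = 2.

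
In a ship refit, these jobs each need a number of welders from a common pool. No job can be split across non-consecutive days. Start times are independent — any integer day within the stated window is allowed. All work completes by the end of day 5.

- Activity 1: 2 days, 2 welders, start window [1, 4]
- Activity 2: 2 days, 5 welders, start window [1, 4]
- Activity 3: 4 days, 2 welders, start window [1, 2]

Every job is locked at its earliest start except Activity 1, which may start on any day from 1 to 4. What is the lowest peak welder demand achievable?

Activity 1@1: d1:9  d2:9  d3:2  d4:2  d5:0 → peak 9
Activity 1@2: d1:7  d2:9  d3:4  d4:2  d5:0 → peak 9
Activity 1@3: d1:7  d2:7  d3:4  d4:4  d5:0 → peak 7
Activity 1@4: d1:7  d2:7  d3:2  d4:4  d5:2 → peak 7
Best is Activity 1@3, peak 7.

7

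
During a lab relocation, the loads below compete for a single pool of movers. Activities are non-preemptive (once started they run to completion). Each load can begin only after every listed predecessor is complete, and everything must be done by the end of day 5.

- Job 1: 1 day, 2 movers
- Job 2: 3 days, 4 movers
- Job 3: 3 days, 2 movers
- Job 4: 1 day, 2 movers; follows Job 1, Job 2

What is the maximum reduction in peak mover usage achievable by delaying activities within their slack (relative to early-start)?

Early-start peak: d1:8  d2:6  d3:6  d4:2  d5:0 ⇒ 8.
Leveled (Job 1@1, Job 2@1, Job 3@2, Job 4@4): d1:6  d2:6  d3:6  d4:4  d5:0 ⇒ 6.
Reduction 8 − 6 = 2.

2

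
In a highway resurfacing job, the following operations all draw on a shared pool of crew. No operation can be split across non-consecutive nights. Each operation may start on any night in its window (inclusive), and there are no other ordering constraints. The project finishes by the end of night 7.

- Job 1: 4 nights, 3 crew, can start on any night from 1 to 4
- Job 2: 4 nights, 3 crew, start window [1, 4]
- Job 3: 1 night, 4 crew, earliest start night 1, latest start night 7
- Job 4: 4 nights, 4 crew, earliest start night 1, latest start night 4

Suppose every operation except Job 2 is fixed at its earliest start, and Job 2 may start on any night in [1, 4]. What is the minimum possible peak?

11

Job 2@1: n1:14  n2:10  n3:10  n4:10  n5:0  n6:0  n7:0 → peak 14
Job 2@2: n1:11  n2:10  n3:10  n4:10  n5:3  n6:0  n7:0 → peak 11
Job 2@3: n1:11  n2:7  n3:10  n4:10  n5:3  n6:3  n7:0 → peak 11
Job 2@4: n1:11  n2:7  n3:7  n4:10  n5:3  n6:3  n7:3 → peak 11
Best is Job 2@2, peak 11.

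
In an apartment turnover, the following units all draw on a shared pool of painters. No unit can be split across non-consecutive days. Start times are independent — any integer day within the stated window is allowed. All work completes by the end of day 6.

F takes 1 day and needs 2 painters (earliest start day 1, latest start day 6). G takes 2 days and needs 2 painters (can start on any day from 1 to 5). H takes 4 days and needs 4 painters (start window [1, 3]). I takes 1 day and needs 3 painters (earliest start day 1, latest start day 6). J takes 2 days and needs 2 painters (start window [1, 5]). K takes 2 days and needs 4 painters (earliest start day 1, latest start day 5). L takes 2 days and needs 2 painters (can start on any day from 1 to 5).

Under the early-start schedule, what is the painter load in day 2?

14

At early start, day 2 has: G, H, J, K, L.
Demand: 2 + 4 + 2 + 4 + 2 = 14.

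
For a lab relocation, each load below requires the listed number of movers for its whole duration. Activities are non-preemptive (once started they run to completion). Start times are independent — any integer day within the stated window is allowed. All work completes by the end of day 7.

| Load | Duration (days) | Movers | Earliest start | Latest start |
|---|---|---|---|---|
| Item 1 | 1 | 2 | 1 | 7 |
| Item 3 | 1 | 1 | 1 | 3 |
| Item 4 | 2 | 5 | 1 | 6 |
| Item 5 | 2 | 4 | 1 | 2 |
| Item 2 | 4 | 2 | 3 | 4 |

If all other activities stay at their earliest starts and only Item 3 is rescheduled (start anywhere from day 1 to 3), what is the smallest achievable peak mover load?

11

Item 3@1: d1:12  d2:9  d3:2  d4:2  d5:2  d6:2  d7:0 → peak 12
Item 3@2: d1:11  d2:10  d3:2  d4:2  d5:2  d6:2  d7:0 → peak 11
Item 3@3: d1:11  d2:9  d3:3  d4:2  d5:2  d6:2  d7:0 → peak 11
Best is Item 3@2, peak 11.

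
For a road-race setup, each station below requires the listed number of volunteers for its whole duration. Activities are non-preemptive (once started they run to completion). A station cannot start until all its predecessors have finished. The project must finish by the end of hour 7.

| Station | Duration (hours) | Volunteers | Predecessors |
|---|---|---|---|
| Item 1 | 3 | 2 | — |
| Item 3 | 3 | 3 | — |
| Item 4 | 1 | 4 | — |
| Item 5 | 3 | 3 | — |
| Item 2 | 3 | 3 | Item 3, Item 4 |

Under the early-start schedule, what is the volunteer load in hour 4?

At early start, hour 4 has: Item 2.
Demand: 3 = 3.

3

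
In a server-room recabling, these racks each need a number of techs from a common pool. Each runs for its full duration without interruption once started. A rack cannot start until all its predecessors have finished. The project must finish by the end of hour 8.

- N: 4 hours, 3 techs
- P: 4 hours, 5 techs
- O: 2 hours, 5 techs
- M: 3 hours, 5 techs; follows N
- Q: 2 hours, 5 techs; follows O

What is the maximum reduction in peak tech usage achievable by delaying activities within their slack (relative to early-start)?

Early-start peak: h1:13  h2:13  h3:13  h4:13  h5:5  h6:5  h7:5  h8:0 ⇒ 13.
Leveled (N@1, P@1, O@5, M@5, Q@7): h1:8  h2:8  h3:8  h4:8  h5:10  h6:10  h7:10  h8:5 ⇒ 10.
Reduction 13 − 10 = 3.

3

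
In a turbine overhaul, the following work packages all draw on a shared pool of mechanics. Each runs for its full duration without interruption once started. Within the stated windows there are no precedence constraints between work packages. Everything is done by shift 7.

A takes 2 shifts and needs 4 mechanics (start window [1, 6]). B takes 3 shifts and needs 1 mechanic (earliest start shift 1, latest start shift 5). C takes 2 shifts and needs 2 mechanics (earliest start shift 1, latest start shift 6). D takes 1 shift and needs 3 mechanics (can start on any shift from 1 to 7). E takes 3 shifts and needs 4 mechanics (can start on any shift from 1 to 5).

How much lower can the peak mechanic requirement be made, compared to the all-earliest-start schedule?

9

Early-start peak: s1:14  s2:11  s3:5  s4:0  s5:0  s6:0  s7:0 ⇒ 14.
Leveled (A@1, B@1, C@3, D@4, E@5): s1:5  s2:5  s3:3  s4:5  s5:4  s6:4  s7:4 ⇒ 5.
Reduction 14 − 5 = 9.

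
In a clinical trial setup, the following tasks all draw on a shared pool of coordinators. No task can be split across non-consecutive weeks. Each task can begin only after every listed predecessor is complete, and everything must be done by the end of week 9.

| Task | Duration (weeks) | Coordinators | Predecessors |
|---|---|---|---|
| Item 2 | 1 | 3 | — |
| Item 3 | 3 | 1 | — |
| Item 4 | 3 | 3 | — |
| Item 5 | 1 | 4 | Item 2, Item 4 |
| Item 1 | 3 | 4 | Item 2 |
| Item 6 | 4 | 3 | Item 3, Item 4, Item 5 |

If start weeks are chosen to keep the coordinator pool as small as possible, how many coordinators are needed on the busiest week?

Early-start (Item 2@1, Item 3@1, Item 4@1, Item 5@4, Item 1@2, Item 6@5) gives peak 8: w1:7  w2:8  w3:8  w4:8  w5:3  w6:3  w7:3  w8:3  w9:0.
Shift Item 1→5.
Schedule Item 2@1, Item 3@1, Item 4@1, Item 5@4, Item 1@5, Item 6@5: w1:7  w2:4  w3:4  w4:4  w5:7  w6:7  w7:7  w8:3  w9:0 — peak 7.

7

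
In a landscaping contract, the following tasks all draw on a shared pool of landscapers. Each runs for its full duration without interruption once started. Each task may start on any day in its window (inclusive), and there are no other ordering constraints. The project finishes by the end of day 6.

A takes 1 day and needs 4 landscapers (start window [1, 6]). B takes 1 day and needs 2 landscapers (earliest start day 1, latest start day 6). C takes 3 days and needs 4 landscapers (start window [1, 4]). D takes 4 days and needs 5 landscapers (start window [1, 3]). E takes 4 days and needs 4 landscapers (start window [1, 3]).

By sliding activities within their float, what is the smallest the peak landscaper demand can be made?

Early-start (A@1, B@1, C@1, D@1, E@1) gives peak 19: d1:19  d2:13  d3:13  d4:9  d5:0  d6:0.
Shift D→2, E→2.
Schedule A@1, B@1, C@1, D@2, E@2: d1:10  d2:13  d3:13  d4:9  d5:9  d6:0 — peak 13.

13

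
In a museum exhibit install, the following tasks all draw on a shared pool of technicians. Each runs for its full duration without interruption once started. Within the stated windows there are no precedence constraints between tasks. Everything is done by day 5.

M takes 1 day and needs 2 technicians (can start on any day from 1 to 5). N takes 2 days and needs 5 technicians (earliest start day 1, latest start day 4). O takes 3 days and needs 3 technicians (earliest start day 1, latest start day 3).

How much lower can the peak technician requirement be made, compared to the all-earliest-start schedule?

5

Early-start peak: d1:10  d2:8  d3:3  d4:0  d5:0 ⇒ 10.
Leveled (M@1, N@4, O@1): d1:5  d2:3  d3:3  d4:5  d5:5 ⇒ 5.
Reduction 10 − 5 = 5.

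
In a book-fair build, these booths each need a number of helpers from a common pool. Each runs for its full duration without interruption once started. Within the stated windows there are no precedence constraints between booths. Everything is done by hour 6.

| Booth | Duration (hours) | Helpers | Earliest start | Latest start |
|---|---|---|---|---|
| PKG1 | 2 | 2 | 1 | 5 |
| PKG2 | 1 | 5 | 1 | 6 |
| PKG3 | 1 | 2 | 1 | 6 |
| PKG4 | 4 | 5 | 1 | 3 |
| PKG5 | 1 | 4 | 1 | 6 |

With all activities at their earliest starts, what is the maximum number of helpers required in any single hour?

18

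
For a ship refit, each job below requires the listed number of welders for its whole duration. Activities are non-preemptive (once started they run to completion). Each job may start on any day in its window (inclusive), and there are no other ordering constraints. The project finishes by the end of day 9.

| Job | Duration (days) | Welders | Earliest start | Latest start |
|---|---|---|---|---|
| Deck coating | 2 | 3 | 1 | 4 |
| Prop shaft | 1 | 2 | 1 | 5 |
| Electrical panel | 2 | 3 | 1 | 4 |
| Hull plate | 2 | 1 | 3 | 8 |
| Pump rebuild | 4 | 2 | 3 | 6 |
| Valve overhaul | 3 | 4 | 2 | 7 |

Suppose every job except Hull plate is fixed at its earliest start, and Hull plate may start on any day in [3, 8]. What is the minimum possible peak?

Hull plate@3: d1:8  d2:10  d3:7  d4:7  d5:2  d6:2  d7:0  d8:0  d9:0 → peak 10
Hull plate@4: d1:8  d2:10  d3:6  d4:7  d5:3  d6:2  d7:0  d8:0  d9:0 → peak 10
Hull plate@5: d1:8  d2:10  d3:6  d4:6  d5:3  d6:3  d7:0  d8:0  d9:0 → peak 10
Hull plate@6: d1:8  d2:10  d3:6  d4:6  d5:2  d6:3  d7:1  d8:0  d9:0 → peak 10
Hull plate@7: d1:8  d2:10  d3:6  d4:6  d5:2  d6:2  d7:1  d8:1  d9:0 → peak 10
Hull plate@8: d1:8  d2:10  d3:6  d4:6  d5:2  d6:2  d7:0  d8:1  d9:1 → peak 10
Best is Hull plate@3, peak 10.

10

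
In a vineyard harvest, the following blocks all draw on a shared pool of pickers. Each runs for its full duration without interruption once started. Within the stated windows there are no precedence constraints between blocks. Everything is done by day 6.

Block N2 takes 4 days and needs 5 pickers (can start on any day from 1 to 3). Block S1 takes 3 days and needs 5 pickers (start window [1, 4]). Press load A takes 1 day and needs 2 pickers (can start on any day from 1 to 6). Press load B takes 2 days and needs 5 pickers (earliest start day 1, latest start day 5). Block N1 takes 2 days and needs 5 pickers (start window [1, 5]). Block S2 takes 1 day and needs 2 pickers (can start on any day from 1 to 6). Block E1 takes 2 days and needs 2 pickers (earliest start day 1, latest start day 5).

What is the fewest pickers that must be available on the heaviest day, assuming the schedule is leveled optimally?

Early-start (Block N2@1, Block S1@1, Press load A@1, Press load B@1, Block N1@1, Block S2@1, Block E1@1) gives peak 26: d1:26  d2:22  d3:10  d4:5  d5:0  d6:0.
Shift Press load B→4, Block N1→5, Block S2→2, Block E1→3.
Schedule Block N2@1, Block S1@1, Press load A@1, Press load B@4, Block N1@5, Block S2@2, Block E1@3: d1:12  d2:12  d3:12  d4:12  d5:10  d6:5 — peak 12.

12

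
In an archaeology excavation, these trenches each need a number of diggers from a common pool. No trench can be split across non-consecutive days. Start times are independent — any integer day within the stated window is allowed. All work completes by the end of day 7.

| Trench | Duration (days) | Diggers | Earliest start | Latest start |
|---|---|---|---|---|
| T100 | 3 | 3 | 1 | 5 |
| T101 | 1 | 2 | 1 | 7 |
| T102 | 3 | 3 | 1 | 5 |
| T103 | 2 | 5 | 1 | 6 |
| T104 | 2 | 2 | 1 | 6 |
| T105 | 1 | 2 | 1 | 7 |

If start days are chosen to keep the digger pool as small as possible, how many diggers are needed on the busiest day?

Early-start (T100@1, T101@1, T102@1, T103@1, T104@1, T105@1) gives peak 17: d1:17  d2:13  d3:6  d4:0  d5:0  d6:0  d7:0.
Shift T102→2, T103→6, T104→4, T105→5.
Schedule T100@1, T101@1, T102@2, T103@6, T104@4, T105@5: d1:5  d2:6  d3:6  d4:5  d5:4  d6:5  d7:5 — peak 6.
Total digger-days = 36 over 7 days ⇒ peak ≥ ⌈36/7⌉ = 6, so 6 is optimal.

6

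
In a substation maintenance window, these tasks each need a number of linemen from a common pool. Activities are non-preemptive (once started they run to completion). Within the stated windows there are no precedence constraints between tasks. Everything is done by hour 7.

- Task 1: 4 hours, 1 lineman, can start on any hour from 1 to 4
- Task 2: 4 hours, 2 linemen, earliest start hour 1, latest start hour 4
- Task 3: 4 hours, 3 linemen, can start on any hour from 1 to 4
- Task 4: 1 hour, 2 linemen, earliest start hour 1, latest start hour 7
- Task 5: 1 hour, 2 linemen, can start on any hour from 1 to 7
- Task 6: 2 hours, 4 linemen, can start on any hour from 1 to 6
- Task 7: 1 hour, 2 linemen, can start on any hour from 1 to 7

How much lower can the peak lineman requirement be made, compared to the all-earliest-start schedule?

10

Early-start peak: h1:16  h2:10  h3:6  h4:6  h5:0  h6:0  h7:0 ⇒ 16.
Leveled (Task 1@1, Task 2@1, Task 3@1, Task 4@5, Task 5@5, Task 6@6, Task 7@5): h1:6  h2:6  h3:6  h4:6  h5:6  h6:4  h7:4 ⇒ 6.
Reduction 16 − 6 = 10.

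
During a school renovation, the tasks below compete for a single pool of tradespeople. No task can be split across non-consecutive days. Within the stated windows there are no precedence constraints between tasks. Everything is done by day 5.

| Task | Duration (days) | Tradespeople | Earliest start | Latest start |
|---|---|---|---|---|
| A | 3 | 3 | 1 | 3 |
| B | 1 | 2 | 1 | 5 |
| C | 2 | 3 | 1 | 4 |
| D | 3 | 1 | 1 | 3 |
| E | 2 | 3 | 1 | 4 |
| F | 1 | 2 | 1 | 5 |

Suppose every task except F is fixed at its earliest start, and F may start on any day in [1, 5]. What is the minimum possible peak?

12

F@1: d1:14  d2:10  d3:4  d4:0  d5:0 → peak 14
F@2: d1:12  d2:12  d3:4  d4:0  d5:0 → peak 12
F@3: d1:12  d2:10  d3:6  d4:0  d5:0 → peak 12
F@4: d1:12  d2:10  d3:4  d4:2  d5:0 → peak 12
F@5: d1:12  d2:10  d3:4  d4:0  d5:2 → peak 12
Best is F@2, peak 12.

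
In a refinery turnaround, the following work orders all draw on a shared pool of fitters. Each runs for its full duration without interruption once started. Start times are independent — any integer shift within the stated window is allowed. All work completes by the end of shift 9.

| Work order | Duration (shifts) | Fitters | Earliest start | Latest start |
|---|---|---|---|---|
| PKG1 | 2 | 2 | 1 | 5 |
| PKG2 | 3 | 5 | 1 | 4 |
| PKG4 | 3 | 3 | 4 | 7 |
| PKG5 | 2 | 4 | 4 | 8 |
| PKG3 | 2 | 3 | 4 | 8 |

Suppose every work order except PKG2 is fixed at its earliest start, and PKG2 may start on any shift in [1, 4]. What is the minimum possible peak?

10

PKG2@1: s1:7  s2:7  s3:5  s4:10  s5:10  s6:3  s7:0  s8:0  s9:0 → peak 10
PKG2@2: s1:2  s2:7  s3:5  s4:15  s5:10  s6:3  s7:0  s8:0  s9:0 → peak 15
PKG2@3: s1:2  s2:2  s3:5  s4:15  s5:15  s6:3  s7:0  s8:0  s9:0 → peak 15
PKG2@4: s1:2  s2:2  s3:0  s4:15  s5:15  s6:8  s7:0  s8:0  s9:0 → peak 15
Best is PKG2@1, peak 10.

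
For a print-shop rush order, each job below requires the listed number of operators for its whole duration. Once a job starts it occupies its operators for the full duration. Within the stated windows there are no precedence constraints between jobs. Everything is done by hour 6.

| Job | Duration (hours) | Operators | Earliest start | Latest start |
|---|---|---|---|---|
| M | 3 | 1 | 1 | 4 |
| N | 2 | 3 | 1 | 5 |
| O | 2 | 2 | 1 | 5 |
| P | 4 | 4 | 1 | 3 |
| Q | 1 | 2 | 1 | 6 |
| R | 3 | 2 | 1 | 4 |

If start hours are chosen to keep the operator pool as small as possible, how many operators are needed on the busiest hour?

7

Early-start (M@1, N@1, O@1, P@1, Q@1, R@1) gives peak 14: h1:14  h2:12  h3:7  h4:4  h5:0  h6:0.
Shift P→3, Q→3, R→4.
Schedule M@1, N@1, O@1, P@3, Q@3, R@4: h1:6  h2:6  h3:7  h4:6  h5:6  h6:6 — peak 7.
Total operator-hours = 37 over 6 hours ⇒ peak ≥ ⌈37/6⌉ = 7, so 7 is optimal.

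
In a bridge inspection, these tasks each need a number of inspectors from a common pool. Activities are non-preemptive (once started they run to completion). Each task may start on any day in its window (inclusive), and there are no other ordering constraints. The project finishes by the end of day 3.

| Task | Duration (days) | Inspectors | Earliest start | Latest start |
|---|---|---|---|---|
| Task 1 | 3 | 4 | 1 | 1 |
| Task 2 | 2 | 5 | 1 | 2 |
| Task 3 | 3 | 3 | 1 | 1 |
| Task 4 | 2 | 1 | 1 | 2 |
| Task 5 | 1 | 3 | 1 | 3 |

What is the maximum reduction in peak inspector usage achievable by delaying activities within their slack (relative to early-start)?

Early-start peak: d1:16  d2:13  d3:7 ⇒ 16.
Leveled (Task 1@1, Task 2@1, Task 3@1, Task 4@1, Task 5@3): d1:13  d2:13  d3:10 ⇒ 13.
Reduction 16 − 13 = 3.

3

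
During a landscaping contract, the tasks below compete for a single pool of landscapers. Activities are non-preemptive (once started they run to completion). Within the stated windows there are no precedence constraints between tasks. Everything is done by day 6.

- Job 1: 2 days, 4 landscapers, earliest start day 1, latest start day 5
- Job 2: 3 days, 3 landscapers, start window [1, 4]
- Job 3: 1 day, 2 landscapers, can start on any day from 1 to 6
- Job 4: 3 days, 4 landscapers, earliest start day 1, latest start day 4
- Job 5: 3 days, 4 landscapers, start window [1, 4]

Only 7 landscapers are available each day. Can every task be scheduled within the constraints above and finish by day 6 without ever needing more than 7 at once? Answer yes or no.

Total landscaper-days = 43; over 6 days the average is 43/6 > 7, so some day must exceed 7.

no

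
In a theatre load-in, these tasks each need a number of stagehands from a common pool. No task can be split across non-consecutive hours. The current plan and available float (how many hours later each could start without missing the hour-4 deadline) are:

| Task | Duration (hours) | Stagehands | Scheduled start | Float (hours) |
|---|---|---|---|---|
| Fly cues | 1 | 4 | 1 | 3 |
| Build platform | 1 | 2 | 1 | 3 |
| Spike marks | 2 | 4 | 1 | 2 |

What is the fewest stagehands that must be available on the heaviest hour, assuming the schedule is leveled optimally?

4

Early-start (Fly cues@1, Build platform@1, Spike marks@1) gives peak 10: h1:10  h2:4  h3:0  h4:0.
Shift Build platform→2, Spike marks→3.
Schedule Fly cues@1, Build platform@2, Spike marks@3: h1:4  h2:2  h3:4  h4:4 — peak 4.
Total stagehand-hours = 14 over 4 hours ⇒ peak ≥ ⌈14/4⌉ = 4, so 4 is optimal.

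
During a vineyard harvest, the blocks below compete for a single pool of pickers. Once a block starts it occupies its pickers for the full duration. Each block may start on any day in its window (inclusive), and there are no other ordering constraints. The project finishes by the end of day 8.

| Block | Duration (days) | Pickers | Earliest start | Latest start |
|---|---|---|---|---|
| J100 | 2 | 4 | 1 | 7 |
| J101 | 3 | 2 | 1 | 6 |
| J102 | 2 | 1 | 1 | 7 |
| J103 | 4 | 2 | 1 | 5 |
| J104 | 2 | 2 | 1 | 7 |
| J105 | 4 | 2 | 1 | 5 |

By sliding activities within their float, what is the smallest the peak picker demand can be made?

6

Early-start (J100@1, J101@1, J102@1, J103@1, J104@1, J105@1) gives peak 13: d1:13  d2:13  d3:6  d4:4  d5:0  d6:0  d7:0  d8:0.
Shift J102→3, J103→3, J104→4, J105→5.
Schedule J100@1, J101@1, J102@3, J103@3, J104@4, J105@5: d1:6  d2:6  d3:5  d4:5  d5:6  d6:4  d7:2  d8:2 — peak 6.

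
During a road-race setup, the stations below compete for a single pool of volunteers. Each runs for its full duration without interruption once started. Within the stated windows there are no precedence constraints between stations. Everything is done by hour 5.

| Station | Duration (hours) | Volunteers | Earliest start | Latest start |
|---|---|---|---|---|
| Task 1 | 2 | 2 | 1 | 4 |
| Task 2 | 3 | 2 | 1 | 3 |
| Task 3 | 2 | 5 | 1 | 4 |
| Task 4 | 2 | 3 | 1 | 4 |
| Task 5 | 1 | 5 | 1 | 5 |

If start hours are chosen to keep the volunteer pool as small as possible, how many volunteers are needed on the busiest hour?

7

Early-start (Task 1@1, Task 2@1, Task 3@1, Task 4@1, Task 5@1) gives peak 17: h1:17  h2:12  h3:2  h4:0  h5:0.
Shift Task 3→3, Task 5→5.
Schedule Task 1@1, Task 2@1, Task 3@3, Task 4@1, Task 5@5: h1:7  h2:7  h3:7  h4:5  h5:5 — peak 7.
Total volunteer-hours = 31 over 5 hours ⇒ peak ≥ ⌈31/5⌉ = 7, so 7 is optimal.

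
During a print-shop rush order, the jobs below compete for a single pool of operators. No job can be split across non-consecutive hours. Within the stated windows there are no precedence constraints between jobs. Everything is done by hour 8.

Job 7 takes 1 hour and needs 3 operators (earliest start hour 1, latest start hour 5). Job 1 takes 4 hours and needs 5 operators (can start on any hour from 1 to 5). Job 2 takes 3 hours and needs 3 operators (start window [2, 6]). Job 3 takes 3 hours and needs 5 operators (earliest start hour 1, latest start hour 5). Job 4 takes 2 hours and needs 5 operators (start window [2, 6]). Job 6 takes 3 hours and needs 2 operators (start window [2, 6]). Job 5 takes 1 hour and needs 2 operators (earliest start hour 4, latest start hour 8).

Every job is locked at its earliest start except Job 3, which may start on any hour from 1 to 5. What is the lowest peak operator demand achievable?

15

Job 3@1: h1:13  h2:20  h3:20  h4:12  h5:0  h6:0  h7:0  h8:0 → peak 20
Job 3@2: h1:8  h2:20  h3:20  h4:17  h5:0  h6:0  h7:0  h8:0 → peak 20
Job 3@3: h1:8  h2:15  h3:20  h4:17  h5:5  h6:0  h7:0  h8:0 → peak 20
Job 3@4: h1:8  h2:15  h3:15  h4:17  h5:5  h6:5  h7:0  h8:0 → peak 17
Job 3@5: h1:8  h2:15  h3:15  h4:12  h5:5  h6:5  h7:5  h8:0 → peak 15
Best is Job 3@5, peak 15.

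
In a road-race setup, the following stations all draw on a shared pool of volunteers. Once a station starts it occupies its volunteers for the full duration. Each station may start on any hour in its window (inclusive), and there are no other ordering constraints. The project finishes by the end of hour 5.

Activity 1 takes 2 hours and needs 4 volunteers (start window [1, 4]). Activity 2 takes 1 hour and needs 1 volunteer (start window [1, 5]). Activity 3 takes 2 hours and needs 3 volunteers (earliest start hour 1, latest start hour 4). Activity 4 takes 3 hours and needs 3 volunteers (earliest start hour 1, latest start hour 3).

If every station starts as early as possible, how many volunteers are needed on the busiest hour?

11

Early-start schedule: Activity 1@1, Activity 2@1, Activity 3@1, Activity 4@1.
Load per hour: hour 1: 11, hour 2: 10, hour 3: 3, hour 4: 0, hour 5: 0.
Peak is 11.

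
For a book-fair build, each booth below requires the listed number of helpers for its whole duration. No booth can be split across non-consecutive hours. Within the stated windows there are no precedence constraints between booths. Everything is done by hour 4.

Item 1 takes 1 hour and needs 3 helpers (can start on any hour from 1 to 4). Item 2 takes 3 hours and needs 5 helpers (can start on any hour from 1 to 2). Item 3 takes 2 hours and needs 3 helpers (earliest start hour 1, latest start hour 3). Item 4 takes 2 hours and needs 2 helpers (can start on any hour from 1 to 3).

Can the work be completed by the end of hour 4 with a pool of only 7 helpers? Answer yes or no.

The minimum achievable peak is 8; 7 < 8, so no feasible schedule stays within the cap.

no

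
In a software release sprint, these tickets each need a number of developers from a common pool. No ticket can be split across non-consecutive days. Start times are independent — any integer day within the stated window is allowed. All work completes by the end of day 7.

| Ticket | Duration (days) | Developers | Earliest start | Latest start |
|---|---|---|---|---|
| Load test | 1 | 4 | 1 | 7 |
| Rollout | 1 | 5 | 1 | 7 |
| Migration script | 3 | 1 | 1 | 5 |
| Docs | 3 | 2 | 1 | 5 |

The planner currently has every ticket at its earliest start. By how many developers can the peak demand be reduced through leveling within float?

Early-start peak: d1:12  d2:3  d3:3  d4:0  d5:0  d6:0  d7:0 ⇒ 12.
Leveled (Load test@1, Rollout@2, Migration script@3, Docs@3): d1:4  d2:5  d3:3  d4:3  d5:3  d6:0  d7:0 ⇒ 5.
Reduction 12 − 5 = 7.

7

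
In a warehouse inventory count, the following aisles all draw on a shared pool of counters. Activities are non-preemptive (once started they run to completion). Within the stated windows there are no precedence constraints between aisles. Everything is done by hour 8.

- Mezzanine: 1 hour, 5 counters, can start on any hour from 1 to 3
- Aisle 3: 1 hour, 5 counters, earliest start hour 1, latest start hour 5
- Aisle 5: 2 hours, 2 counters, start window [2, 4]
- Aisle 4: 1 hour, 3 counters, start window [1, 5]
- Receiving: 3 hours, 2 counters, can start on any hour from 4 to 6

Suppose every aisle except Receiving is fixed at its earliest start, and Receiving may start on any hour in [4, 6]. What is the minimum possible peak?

13

Receiving@4: h1:13  h2:2  h3:2  h4:2  h5:2  h6:2  h7:0  h8:0 → peak 13
Receiving@5: h1:13  h2:2  h3:2  h4:0  h5:2  h6:2  h7:2  h8:0 → peak 13
Receiving@6: h1:13  h2:2  h3:2  h4:0  h5:0  h6:2  h7:2  h8:2 → peak 13
Best is Receiving@4, peak 13.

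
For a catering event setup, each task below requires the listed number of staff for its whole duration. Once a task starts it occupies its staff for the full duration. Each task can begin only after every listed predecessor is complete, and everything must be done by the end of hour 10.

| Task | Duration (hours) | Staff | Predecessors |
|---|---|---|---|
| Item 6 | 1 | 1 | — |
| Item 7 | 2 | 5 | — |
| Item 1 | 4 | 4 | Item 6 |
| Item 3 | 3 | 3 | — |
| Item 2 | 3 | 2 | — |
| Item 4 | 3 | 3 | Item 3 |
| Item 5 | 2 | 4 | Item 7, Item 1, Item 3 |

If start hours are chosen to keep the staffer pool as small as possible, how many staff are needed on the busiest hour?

Early-start (Item 6@1, Item 7@1, Item 1@2, Item 3@1, Item 2@1, Item 4@4, Item 5@6) gives peak 14: h1:11  h2:14  h3:9  h4:7  h5:7  h6:7  h7:4  h8:0  h9:0  h10:0.
Shift Item 1→3, Item 3→3, Item 2→6, Item 4→7, Item 5→9.
Schedule Item 6@1, Item 7@1, Item 1@3, Item 3@3, Item 2@6, Item 4@7, Item 5@9: h1:6  h2:5  h3:7  h4:7  h5:7  h6:6  h7:5  h8:5  h9:7  h10:4 — peak 7.

7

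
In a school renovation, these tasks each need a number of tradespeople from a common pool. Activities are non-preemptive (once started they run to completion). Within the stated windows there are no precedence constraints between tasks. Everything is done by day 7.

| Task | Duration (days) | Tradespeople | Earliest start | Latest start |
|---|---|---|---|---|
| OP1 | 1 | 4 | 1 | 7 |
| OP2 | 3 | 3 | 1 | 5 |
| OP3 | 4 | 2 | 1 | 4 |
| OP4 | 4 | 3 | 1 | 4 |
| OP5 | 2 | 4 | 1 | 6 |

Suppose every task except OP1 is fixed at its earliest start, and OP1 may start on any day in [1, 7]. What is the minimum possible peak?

OP1@1: d1:16  d2:12  d3:8  d4:5  d5:0  d6:0  d7:0 → peak 16
OP1@2: d1:12  d2:16  d3:8  d4:5  d5:0  d6:0  d7:0 → peak 16
OP1@3: d1:12  d2:12  d3:12  d4:5  d5:0  d6:0  d7:0 → peak 12
OP1@4: d1:12  d2:12  d3:8  d4:9  d5:0  d6:0  d7:0 → peak 12
OP1@5: d1:12  d2:12  d3:8  d4:5  d5:4  d6:0  d7:0 → peak 12
OP1@6: d1:12  d2:12  d3:8  d4:5  d5:0  d6:4  d7:0 → peak 12
OP1@7: d1:12  d2:12  d3:8  d4:5  d5:0  d6:0  d7:4 → peak 12
Best is OP1@3, peak 12.

12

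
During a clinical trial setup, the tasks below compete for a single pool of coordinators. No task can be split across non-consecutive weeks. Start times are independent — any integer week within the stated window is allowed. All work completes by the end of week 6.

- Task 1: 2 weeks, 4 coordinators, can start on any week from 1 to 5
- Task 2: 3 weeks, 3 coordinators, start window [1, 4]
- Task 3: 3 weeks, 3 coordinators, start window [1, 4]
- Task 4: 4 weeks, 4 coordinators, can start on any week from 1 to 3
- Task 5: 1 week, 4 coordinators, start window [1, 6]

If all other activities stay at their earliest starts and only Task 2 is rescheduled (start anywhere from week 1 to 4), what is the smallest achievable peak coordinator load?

15

Task 2@1: w1:18  w2:14  w3:10  w4:4  w5:0  w6:0 → peak 18
Task 2@2: w1:15  w2:14  w3:10  w4:7  w5:0  w6:0 → peak 15
Task 2@3: w1:15  w2:11  w3:10  w4:7  w5:3  w6:0 → peak 15
Task 2@4: w1:15  w2:11  w3:7  w4:7  w5:3  w6:3 → peak 15
Best is Task 2@2, peak 15.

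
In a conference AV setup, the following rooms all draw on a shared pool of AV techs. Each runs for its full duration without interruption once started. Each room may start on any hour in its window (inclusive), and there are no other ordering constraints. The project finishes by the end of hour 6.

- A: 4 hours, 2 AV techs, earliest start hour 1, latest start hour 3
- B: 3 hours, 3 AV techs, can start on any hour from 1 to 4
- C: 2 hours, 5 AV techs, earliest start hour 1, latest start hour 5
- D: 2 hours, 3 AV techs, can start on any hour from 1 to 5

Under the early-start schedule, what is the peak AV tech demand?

Early-start schedule: A@1, B@1, C@1, D@1.
Load per hour: hour 1: 13, hour 2: 13, hour 3: 5, hour 4: 2, hour 5: 0, hour 6: 0.
Peak is 13.

13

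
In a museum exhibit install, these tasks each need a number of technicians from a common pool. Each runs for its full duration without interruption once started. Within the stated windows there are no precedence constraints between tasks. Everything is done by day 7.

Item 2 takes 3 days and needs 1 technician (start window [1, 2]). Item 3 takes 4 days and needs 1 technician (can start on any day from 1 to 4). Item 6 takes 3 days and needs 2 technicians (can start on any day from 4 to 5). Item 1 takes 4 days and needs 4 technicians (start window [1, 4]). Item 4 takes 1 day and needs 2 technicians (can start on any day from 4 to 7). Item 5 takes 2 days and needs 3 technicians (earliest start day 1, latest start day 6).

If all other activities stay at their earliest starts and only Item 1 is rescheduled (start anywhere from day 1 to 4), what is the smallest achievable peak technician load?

Item 1@1: d1:9  d2:9  d3:6  d4:9  d5:2  d6:2  d7:0 → peak 9
Item 1@2: d1:5  d2:9  d3:6  d4:9  d5:6  d6:2  d7:0 → peak 9
Item 1@3: d1:5  d2:5  d3:6  d4:9  d5:6  d6:6  d7:0 → peak 9
Item 1@4: d1:5  d2:5  d3:2  d4:9  d5:6  d6:6  d7:4 → peak 9
Best is Item 1@1, peak 9.

9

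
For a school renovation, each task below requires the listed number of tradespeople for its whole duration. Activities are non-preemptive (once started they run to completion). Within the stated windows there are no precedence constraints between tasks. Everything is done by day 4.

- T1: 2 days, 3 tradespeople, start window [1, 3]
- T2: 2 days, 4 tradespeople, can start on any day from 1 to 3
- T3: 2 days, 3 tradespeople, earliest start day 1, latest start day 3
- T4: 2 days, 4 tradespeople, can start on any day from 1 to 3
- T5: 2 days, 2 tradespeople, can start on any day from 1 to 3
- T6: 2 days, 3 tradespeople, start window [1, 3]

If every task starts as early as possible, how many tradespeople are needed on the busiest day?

Early-start schedule: T1@1, T2@1, T3@1, T4@1, T5@1, T6@1.
Load per day: day 1: 19, day 2: 19, day 3: 0, day 4: 0.
Peak is 19.

19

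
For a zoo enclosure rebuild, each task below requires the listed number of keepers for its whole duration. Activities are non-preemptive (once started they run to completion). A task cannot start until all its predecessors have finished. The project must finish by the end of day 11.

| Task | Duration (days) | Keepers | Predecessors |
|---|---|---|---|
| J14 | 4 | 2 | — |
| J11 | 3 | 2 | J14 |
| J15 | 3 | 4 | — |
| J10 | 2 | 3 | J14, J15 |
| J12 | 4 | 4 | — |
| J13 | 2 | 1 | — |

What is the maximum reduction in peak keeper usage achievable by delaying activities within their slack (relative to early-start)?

5

Early-start peak: d1:11  d2:11  d3:10  d4:6  d5:5  d6:5  d7:2  d8:0  d9:0  d10:0  d11:0 ⇒ 11.
Leveled (J14@1, J11@5, J15@1, J10@5, J12@7, J13@4): d1:6  d2:6  d3:6  d4:3  d5:6  d6:5  d7:6  d8:4  d9:4  d10:4  d11:0 ⇒ 6.
Reduction 11 − 6 = 5.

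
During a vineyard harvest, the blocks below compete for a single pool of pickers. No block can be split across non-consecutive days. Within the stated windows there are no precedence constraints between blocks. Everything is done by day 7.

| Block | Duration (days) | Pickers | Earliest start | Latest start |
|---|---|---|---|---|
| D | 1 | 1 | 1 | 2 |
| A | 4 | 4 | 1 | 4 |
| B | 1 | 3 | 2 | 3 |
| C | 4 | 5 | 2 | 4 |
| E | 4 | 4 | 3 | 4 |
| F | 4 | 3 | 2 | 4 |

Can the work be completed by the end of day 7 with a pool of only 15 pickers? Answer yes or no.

The minimum achievable peak is 16; 15 < 16, so no feasible schedule stays within the cap.

no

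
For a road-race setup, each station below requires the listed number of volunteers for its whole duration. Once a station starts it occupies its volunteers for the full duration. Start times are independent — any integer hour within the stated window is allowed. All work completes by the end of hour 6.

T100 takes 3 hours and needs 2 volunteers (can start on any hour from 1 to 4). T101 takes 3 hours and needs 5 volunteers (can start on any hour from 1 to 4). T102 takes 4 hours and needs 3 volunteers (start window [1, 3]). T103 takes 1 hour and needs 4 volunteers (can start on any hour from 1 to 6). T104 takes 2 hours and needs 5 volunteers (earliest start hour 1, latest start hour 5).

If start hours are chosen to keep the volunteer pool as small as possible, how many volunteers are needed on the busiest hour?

9

Early-start (T100@1, T101@1, T102@1, T103@1, T104@1) gives peak 19: h1:19  h2:15  h3:10  h4:3  h5:0  h6:0.
Shift T101→4, T102→3, T103→3.
Schedule T100@1, T101@4, T102@3, T103@3, T104@1: h1:7  h2:7  h3:9  h4:8  h5:8  h6:8 — peak 9.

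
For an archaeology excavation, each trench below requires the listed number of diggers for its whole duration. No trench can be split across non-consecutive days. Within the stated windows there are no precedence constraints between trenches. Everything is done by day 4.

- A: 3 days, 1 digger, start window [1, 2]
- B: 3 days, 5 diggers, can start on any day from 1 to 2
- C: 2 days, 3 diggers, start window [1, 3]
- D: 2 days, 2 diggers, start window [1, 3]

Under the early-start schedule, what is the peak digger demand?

11

Early-start schedule: A@1, B@1, C@1, D@1.
Load per day: day 1: 11, day 2: 11, day 3: 6, day 4: 0.
Peak is 11.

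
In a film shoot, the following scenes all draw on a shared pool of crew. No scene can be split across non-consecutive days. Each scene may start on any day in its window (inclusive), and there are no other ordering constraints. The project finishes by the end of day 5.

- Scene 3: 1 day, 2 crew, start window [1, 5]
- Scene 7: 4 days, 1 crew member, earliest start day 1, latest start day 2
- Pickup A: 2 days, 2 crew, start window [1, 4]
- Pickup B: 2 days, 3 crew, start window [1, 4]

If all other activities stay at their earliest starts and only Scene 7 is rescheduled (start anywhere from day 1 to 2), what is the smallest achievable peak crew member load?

Scene 7@1: d1:8  d2:6  d3:1  d4:1  d5:0 → peak 8
Scene 7@2: d1:7  d2:6  d3:1  d4:1  d5:1 → peak 7
Best is Scene 7@2, peak 7.

7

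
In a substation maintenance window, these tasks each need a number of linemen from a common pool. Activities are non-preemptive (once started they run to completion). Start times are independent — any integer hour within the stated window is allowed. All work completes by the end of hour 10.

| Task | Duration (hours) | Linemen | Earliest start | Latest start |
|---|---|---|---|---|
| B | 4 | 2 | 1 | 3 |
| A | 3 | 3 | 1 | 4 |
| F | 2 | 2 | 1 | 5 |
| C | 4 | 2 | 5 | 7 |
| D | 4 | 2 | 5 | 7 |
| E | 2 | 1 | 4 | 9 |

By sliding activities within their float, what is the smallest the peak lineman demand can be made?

5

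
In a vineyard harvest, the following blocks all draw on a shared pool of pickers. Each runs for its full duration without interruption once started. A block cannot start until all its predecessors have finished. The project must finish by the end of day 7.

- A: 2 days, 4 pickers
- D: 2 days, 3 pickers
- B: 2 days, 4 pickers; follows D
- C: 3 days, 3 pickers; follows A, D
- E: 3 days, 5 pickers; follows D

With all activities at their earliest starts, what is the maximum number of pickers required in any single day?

Early-start schedule: A@1, D@1, B@3, C@3, E@3.
Load per day: day 1: 7, day 2: 7, day 3: 12, day 4: 12, day 5: 8, day 6: 0, day 7: 0.
Peak is 12.

12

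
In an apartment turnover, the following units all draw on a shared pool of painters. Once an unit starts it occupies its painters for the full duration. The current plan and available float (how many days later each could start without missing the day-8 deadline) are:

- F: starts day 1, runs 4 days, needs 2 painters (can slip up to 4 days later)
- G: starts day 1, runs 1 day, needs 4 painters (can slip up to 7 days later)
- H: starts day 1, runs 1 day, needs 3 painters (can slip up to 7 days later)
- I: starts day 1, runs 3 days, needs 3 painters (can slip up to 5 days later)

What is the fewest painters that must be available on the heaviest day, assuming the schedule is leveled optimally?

Early-start (F@1, G@1, H@1, I@1) gives peak 12: d1:12  d2:5  d3:5  d4:2  d5:0  d6:0  d7:0  d8:0.
Shift G→5, I→2.
Schedule F@1, G@5, H@1, I@2: d1:5  d2:5  d3:5  d4:5  d5:4  d6:0  d7:0  d8:0 — peak 5.

5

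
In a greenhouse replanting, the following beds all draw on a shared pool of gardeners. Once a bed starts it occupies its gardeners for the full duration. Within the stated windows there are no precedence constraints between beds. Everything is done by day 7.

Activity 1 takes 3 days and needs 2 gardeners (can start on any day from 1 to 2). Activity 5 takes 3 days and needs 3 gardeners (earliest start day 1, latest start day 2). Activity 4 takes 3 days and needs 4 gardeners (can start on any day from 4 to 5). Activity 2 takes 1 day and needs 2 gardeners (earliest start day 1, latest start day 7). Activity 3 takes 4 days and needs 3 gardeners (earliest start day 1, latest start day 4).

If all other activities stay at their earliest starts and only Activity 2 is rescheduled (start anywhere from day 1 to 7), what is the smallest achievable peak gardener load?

8

Activity 2@1: d1:10  d2:8  d3:8  d4:7  d5:4  d6:4  d7:0 → peak 10
Activity 2@2: d1:8  d2:10  d3:8  d4:7  d5:4  d6:4  d7:0 → peak 10
Activity 2@3: d1:8  d2:8  d3:10  d4:7  d5:4  d6:4  d7:0 → peak 10
Activity 2@4: d1:8  d2:8  d3:8  d4:9  d5:4  d6:4  d7:0 → peak 9
Activity 2@5: d1:8  d2:8  d3:8  d4:7  d5:6  d6:4  d7:0 → peak 8
Activity 2@6: d1:8  d2:8  d3:8  d4:7  d5:4  d6:6  d7:0 → peak 8
Activity 2@7: d1:8  d2:8  d3:8  d4:7  d5:4  d6:4  d7:2 → peak 8
Best is Activity 2@5, peak 8.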